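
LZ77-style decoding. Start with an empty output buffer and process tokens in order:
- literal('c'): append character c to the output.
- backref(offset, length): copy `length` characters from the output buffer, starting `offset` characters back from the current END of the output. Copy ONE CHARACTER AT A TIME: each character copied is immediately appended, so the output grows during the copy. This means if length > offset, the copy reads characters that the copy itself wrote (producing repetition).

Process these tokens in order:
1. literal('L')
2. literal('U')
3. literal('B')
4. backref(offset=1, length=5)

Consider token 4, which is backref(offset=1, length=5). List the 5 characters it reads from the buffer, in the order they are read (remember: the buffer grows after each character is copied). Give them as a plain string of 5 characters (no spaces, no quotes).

Token 1: literal('L'). Output: "L"
Token 2: literal('U'). Output: "LU"
Token 3: literal('B'). Output: "LUB"
Token 4: backref(off=1, len=5). Buffer before: "LUB" (len 3)
  byte 1: read out[2]='B', append. Buffer now: "LUBB"
  byte 2: read out[3]='B', append. Buffer now: "LUBBB"
  byte 3: read out[4]='B', append. Buffer now: "LUBBBB"
  byte 4: read out[5]='B', append. Buffer now: "LUBBBBB"
  byte 5: read out[6]='B', append. Buffer now: "LUBBBBBB"

Answer: BBBBB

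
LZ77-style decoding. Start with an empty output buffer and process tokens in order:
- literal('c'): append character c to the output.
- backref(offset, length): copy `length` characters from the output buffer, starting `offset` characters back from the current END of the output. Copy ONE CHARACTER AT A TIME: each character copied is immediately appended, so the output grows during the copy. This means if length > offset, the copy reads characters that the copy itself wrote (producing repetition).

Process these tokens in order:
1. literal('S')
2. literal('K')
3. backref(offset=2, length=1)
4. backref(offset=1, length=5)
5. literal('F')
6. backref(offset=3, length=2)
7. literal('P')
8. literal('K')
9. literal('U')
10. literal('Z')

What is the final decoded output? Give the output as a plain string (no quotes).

Token 1: literal('S'). Output: "S"
Token 2: literal('K'). Output: "SK"
Token 3: backref(off=2, len=1). Copied 'S' from pos 0. Output: "SKS"
Token 4: backref(off=1, len=5) (overlapping!). Copied 'SSSSS' from pos 2. Output: "SKSSSSSS"
Token 5: literal('F'). Output: "SKSSSSSSF"
Token 6: backref(off=3, len=2). Copied 'SS' from pos 6. Output: "SKSSSSSSFSS"
Token 7: literal('P'). Output: "SKSSSSSSFSSP"
Token 8: literal('K'). Output: "SKSSSSSSFSSPK"
Token 9: literal('U'). Output: "SKSSSSSSFSSPKU"
Token 10: literal('Z'). Output: "SKSSSSSSFSSPKUZ"

Answer: SKSSSSSSFSSPKUZ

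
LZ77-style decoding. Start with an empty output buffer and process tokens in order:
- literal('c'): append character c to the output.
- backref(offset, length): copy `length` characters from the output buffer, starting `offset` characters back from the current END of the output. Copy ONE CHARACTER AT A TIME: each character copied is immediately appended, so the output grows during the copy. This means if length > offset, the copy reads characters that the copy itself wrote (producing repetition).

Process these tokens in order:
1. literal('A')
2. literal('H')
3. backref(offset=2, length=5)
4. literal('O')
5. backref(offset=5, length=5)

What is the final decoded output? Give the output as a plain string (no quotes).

Token 1: literal('A'). Output: "A"
Token 2: literal('H'). Output: "AH"
Token 3: backref(off=2, len=5) (overlapping!). Copied 'AHAHA' from pos 0. Output: "AHAHAHA"
Token 4: literal('O'). Output: "AHAHAHAO"
Token 5: backref(off=5, len=5). Copied 'HAHAO' from pos 3. Output: "AHAHAHAOHAHAO"

Answer: AHAHAHAOHAHAO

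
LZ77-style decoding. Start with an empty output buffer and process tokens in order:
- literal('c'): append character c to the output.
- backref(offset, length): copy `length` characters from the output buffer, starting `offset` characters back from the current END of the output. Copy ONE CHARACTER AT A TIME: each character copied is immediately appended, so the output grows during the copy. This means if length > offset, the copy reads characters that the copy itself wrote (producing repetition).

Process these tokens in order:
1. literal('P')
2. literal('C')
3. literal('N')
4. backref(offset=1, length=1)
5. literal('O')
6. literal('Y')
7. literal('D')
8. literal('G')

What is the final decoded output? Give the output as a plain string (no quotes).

Token 1: literal('P'). Output: "P"
Token 2: literal('C'). Output: "PC"
Token 3: literal('N'). Output: "PCN"
Token 4: backref(off=1, len=1). Copied 'N' from pos 2. Output: "PCNN"
Token 5: literal('O'). Output: "PCNNO"
Token 6: literal('Y'). Output: "PCNNOY"
Token 7: literal('D'). Output: "PCNNOYD"
Token 8: literal('G'). Output: "PCNNOYDG"

Answer: PCNNOYDG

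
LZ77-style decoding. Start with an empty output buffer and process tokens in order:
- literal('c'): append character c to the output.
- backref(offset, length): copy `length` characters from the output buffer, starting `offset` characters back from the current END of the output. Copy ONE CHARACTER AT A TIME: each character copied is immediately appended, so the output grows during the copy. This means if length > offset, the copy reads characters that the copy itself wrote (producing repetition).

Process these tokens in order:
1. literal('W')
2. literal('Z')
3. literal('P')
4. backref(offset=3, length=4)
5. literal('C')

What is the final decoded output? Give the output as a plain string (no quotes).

Answer: WZPWZPWC

Derivation:
Token 1: literal('W'). Output: "W"
Token 2: literal('Z'). Output: "WZ"
Token 3: literal('P'). Output: "WZP"
Token 4: backref(off=3, len=4) (overlapping!). Copied 'WZPW' from pos 0. Output: "WZPWZPW"
Token 5: literal('C'). Output: "WZPWZPWC"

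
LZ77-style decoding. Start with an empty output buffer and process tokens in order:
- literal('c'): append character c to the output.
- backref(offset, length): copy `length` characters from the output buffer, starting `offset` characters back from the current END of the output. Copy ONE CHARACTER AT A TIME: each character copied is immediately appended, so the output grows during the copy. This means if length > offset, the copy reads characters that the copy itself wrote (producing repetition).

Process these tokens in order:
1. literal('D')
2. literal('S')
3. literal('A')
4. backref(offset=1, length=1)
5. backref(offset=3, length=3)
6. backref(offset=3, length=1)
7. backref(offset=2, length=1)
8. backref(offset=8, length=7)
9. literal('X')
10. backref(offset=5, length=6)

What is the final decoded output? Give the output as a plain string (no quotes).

Token 1: literal('D'). Output: "D"
Token 2: literal('S'). Output: "DS"
Token 3: literal('A'). Output: "DSA"
Token 4: backref(off=1, len=1). Copied 'A' from pos 2. Output: "DSAA"
Token 5: backref(off=3, len=3). Copied 'SAA' from pos 1. Output: "DSAASAA"
Token 6: backref(off=3, len=1). Copied 'S' from pos 4. Output: "DSAASAAS"
Token 7: backref(off=2, len=1). Copied 'A' from pos 6. Output: "DSAASAASA"
Token 8: backref(off=8, len=7). Copied 'SAASAAS' from pos 1. Output: "DSAASAASASAASAAS"
Token 9: literal('X'). Output: "DSAASAASASAASAASX"
Token 10: backref(off=5, len=6) (overlapping!). Copied 'SAASXS' from pos 12. Output: "DSAASAASASAASAASXSAASXS"

Answer: DSAASAASASAASAASXSAASXS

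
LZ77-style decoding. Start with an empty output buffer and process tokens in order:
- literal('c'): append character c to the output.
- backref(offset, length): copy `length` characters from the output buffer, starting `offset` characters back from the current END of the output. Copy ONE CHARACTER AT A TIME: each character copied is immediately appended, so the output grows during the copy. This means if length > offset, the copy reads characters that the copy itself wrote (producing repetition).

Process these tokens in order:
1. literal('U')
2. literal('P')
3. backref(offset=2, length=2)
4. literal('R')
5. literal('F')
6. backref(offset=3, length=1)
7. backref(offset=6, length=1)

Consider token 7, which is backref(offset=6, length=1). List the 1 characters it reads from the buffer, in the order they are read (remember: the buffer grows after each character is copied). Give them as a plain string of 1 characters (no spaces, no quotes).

Answer: P

Derivation:
Token 1: literal('U'). Output: "U"
Token 2: literal('P'). Output: "UP"
Token 3: backref(off=2, len=2). Copied 'UP' from pos 0. Output: "UPUP"
Token 4: literal('R'). Output: "UPUPR"
Token 5: literal('F'). Output: "UPUPRF"
Token 6: backref(off=3, len=1). Copied 'P' from pos 3. Output: "UPUPRFP"
Token 7: backref(off=6, len=1). Buffer before: "UPUPRFP" (len 7)
  byte 1: read out[1]='P', append. Buffer now: "UPUPRFPP"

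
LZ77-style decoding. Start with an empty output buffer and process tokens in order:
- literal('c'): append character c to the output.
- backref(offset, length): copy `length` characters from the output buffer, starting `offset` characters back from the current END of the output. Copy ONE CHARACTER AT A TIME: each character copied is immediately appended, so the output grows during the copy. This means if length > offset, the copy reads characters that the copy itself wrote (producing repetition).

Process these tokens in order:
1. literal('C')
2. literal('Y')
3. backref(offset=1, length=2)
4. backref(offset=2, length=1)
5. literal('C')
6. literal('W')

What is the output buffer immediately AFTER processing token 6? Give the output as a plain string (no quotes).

Answer: CYYYYCW

Derivation:
Token 1: literal('C'). Output: "C"
Token 2: literal('Y'). Output: "CY"
Token 3: backref(off=1, len=2) (overlapping!). Copied 'YY' from pos 1. Output: "CYYY"
Token 4: backref(off=2, len=1). Copied 'Y' from pos 2. Output: "CYYYY"
Token 5: literal('C'). Output: "CYYYYC"
Token 6: literal('W'). Output: "CYYYYCW"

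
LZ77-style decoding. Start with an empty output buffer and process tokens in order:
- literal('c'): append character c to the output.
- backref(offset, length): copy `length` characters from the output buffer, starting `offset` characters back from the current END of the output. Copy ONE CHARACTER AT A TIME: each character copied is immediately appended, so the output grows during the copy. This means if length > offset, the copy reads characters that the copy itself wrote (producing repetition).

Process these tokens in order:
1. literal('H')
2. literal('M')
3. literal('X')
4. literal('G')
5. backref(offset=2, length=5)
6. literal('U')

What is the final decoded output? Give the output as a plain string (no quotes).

Answer: HMXGXGXGXU

Derivation:
Token 1: literal('H'). Output: "H"
Token 2: literal('M'). Output: "HM"
Token 3: literal('X'). Output: "HMX"
Token 4: literal('G'). Output: "HMXG"
Token 5: backref(off=2, len=5) (overlapping!). Copied 'XGXGX' from pos 2. Output: "HMXGXGXGX"
Token 6: literal('U'). Output: "HMXGXGXGXU"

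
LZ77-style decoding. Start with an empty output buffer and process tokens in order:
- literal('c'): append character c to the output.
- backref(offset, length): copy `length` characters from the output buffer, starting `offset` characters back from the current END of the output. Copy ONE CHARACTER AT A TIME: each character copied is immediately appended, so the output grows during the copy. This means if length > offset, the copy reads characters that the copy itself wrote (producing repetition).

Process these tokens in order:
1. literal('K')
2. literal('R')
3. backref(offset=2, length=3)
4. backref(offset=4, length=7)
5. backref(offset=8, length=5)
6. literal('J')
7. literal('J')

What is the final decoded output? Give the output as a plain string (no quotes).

Token 1: literal('K'). Output: "K"
Token 2: literal('R'). Output: "KR"
Token 3: backref(off=2, len=3) (overlapping!). Copied 'KRK' from pos 0. Output: "KRKRK"
Token 4: backref(off=4, len=7) (overlapping!). Copied 'RKRKRKR' from pos 1. Output: "KRKRKRKRKRKR"
Token 5: backref(off=8, len=5). Copied 'KRKRK' from pos 4. Output: "KRKRKRKRKRKRKRKRK"
Token 6: literal('J'). Output: "KRKRKRKRKRKRKRKRKJ"
Token 7: literal('J'). Output: "KRKRKRKRKRKRKRKRKJJ"

Answer: KRKRKRKRKRKRKRKRKJJ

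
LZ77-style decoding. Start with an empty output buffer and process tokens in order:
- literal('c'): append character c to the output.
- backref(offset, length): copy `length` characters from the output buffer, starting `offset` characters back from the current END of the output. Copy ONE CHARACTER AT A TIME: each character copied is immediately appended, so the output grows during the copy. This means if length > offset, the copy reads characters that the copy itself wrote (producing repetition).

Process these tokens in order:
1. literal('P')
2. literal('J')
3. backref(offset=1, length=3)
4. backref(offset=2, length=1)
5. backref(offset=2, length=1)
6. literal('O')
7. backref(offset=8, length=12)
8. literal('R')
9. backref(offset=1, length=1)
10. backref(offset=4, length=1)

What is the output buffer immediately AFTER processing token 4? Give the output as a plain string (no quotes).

Token 1: literal('P'). Output: "P"
Token 2: literal('J'). Output: "PJ"
Token 3: backref(off=1, len=3) (overlapping!). Copied 'JJJ' from pos 1. Output: "PJJJJ"
Token 4: backref(off=2, len=1). Copied 'J' from pos 3. Output: "PJJJJJ"

Answer: PJJJJJ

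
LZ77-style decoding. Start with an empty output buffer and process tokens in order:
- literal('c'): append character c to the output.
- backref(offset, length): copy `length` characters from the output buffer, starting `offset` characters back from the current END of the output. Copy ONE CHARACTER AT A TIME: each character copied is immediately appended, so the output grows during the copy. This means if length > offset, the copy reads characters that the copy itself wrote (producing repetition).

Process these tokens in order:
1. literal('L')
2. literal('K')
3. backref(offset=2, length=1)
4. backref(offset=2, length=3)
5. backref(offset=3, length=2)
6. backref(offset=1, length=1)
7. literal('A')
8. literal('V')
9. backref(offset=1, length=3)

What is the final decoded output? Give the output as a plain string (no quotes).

Answer: LKLKLKKLLAVVVV

Derivation:
Token 1: literal('L'). Output: "L"
Token 2: literal('K'). Output: "LK"
Token 3: backref(off=2, len=1). Copied 'L' from pos 0. Output: "LKL"
Token 4: backref(off=2, len=3) (overlapping!). Copied 'KLK' from pos 1. Output: "LKLKLK"
Token 5: backref(off=3, len=2). Copied 'KL' from pos 3. Output: "LKLKLKKL"
Token 6: backref(off=1, len=1). Copied 'L' from pos 7. Output: "LKLKLKKLL"
Token 7: literal('A'). Output: "LKLKLKKLLA"
Token 8: literal('V'). Output: "LKLKLKKLLAV"
Token 9: backref(off=1, len=3) (overlapping!). Copied 'VVV' from pos 10. Output: "LKLKLKKLLAVVVV"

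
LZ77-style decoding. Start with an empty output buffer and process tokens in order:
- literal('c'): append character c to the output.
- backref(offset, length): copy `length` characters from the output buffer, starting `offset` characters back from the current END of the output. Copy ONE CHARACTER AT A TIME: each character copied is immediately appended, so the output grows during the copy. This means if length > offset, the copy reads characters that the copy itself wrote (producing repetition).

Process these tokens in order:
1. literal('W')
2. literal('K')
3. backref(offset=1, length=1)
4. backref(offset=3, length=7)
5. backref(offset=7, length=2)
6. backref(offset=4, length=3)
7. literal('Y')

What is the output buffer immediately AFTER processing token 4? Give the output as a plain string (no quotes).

Answer: WKKWKKWKKW

Derivation:
Token 1: literal('W'). Output: "W"
Token 2: literal('K'). Output: "WK"
Token 3: backref(off=1, len=1). Copied 'K' from pos 1. Output: "WKK"
Token 4: backref(off=3, len=7) (overlapping!). Copied 'WKKWKKW' from pos 0. Output: "WKKWKKWKKW"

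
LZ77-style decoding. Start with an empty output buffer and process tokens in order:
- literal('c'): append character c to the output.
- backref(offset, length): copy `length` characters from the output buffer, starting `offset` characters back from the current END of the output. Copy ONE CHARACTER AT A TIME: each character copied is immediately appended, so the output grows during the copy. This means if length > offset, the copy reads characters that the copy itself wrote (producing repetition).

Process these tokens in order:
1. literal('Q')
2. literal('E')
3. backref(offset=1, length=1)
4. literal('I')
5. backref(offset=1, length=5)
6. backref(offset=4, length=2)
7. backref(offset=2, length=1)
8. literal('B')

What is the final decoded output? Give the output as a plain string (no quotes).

Answer: QEEIIIIIIIIIB

Derivation:
Token 1: literal('Q'). Output: "Q"
Token 2: literal('E'). Output: "QE"
Token 3: backref(off=1, len=1). Copied 'E' from pos 1. Output: "QEE"
Token 4: literal('I'). Output: "QEEI"
Token 5: backref(off=1, len=5) (overlapping!). Copied 'IIIII' from pos 3. Output: "QEEIIIIII"
Token 6: backref(off=4, len=2). Copied 'II' from pos 5. Output: "QEEIIIIIIII"
Token 7: backref(off=2, len=1). Copied 'I' from pos 9. Output: "QEEIIIIIIIII"
Token 8: literal('B'). Output: "QEEIIIIIIIIIB"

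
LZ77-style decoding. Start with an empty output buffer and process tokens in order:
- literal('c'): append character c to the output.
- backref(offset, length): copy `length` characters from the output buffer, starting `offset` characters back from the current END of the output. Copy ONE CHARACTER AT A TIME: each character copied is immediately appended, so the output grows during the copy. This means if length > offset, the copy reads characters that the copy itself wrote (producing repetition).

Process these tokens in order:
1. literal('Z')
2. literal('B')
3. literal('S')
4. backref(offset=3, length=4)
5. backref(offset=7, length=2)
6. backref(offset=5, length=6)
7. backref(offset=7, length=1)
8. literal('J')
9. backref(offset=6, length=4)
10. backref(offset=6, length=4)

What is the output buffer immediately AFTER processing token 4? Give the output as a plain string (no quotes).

Token 1: literal('Z'). Output: "Z"
Token 2: literal('B'). Output: "ZB"
Token 3: literal('S'). Output: "ZBS"
Token 4: backref(off=3, len=4) (overlapping!). Copied 'ZBSZ' from pos 0. Output: "ZBSZBSZ"

Answer: ZBSZBSZ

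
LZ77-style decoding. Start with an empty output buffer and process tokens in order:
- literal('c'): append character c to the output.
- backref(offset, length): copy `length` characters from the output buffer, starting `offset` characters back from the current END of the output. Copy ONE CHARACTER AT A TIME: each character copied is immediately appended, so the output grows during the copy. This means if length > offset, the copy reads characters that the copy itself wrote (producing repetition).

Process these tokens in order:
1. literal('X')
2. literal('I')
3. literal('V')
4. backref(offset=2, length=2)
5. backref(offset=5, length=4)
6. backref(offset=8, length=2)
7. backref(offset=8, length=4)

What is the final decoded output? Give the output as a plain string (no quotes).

Answer: XIVIVXIVIIVIVXI

Derivation:
Token 1: literal('X'). Output: "X"
Token 2: literal('I'). Output: "XI"
Token 3: literal('V'). Output: "XIV"
Token 4: backref(off=2, len=2). Copied 'IV' from pos 1. Output: "XIVIV"
Token 5: backref(off=5, len=4). Copied 'XIVI' from pos 0. Output: "XIVIVXIVI"
Token 6: backref(off=8, len=2). Copied 'IV' from pos 1. Output: "XIVIVXIVIIV"
Token 7: backref(off=8, len=4). Copied 'IVXI' from pos 3. Output: "XIVIVXIVIIVIVXI"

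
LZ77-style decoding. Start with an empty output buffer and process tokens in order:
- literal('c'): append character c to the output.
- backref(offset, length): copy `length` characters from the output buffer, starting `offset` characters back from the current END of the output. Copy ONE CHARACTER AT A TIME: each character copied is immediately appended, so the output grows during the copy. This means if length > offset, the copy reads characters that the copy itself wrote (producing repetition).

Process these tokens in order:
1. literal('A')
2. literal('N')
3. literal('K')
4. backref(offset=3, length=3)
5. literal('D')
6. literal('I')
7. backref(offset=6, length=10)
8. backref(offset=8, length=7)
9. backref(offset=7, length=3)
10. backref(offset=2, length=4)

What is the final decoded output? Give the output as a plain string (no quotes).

Token 1: literal('A'). Output: "A"
Token 2: literal('N'). Output: "AN"
Token 3: literal('K'). Output: "ANK"
Token 4: backref(off=3, len=3). Copied 'ANK' from pos 0. Output: "ANKANK"
Token 5: literal('D'). Output: "ANKANKD"
Token 6: literal('I'). Output: "ANKANKDI"
Token 7: backref(off=6, len=10) (overlapping!). Copied 'KANKDIKANK' from pos 2. Output: "ANKANKDIKANKDIKANK"
Token 8: backref(off=8, len=7). Copied 'NKDIKAN' from pos 10. Output: "ANKANKDIKANKDIKANKNKDIKAN"
Token 9: backref(off=7, len=3). Copied 'NKD' from pos 18. Output: "ANKANKDIKANKDIKANKNKDIKANNKD"
Token 10: backref(off=2, len=4) (overlapping!). Copied 'KDKD' from pos 26. Output: "ANKANKDIKANKDIKANKNKDIKANNKDKDKD"

Answer: ANKANKDIKANKDIKANKNKDIKANNKDKDKD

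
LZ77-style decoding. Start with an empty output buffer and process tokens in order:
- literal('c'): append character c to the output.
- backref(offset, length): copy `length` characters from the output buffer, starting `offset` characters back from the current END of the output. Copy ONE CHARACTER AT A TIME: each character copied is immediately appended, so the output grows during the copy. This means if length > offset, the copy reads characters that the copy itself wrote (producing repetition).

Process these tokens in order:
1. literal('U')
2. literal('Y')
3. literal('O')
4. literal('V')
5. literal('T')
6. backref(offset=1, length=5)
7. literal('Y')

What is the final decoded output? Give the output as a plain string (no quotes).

Answer: UYOVTTTTTTY

Derivation:
Token 1: literal('U'). Output: "U"
Token 2: literal('Y'). Output: "UY"
Token 3: literal('O'). Output: "UYO"
Token 4: literal('V'). Output: "UYOV"
Token 5: literal('T'). Output: "UYOVT"
Token 6: backref(off=1, len=5) (overlapping!). Copied 'TTTTT' from pos 4. Output: "UYOVTTTTTT"
Token 7: literal('Y'). Output: "UYOVTTTTTTY"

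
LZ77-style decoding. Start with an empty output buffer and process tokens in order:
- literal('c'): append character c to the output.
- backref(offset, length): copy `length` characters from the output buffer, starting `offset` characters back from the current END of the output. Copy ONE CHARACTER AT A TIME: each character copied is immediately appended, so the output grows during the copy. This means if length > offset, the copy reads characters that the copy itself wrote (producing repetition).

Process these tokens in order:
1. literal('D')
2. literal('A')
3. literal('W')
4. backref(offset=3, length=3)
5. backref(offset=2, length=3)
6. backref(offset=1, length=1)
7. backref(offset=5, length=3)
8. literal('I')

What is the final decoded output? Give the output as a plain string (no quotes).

Answer: DAWDAWAWAAWAWI

Derivation:
Token 1: literal('D'). Output: "D"
Token 2: literal('A'). Output: "DA"
Token 3: literal('W'). Output: "DAW"
Token 4: backref(off=3, len=3). Copied 'DAW' from pos 0. Output: "DAWDAW"
Token 5: backref(off=2, len=3) (overlapping!). Copied 'AWA' from pos 4. Output: "DAWDAWAWA"
Token 6: backref(off=1, len=1). Copied 'A' from pos 8. Output: "DAWDAWAWAA"
Token 7: backref(off=5, len=3). Copied 'WAW' from pos 5. Output: "DAWDAWAWAAWAW"
Token 8: literal('I'). Output: "DAWDAWAWAAWAWI"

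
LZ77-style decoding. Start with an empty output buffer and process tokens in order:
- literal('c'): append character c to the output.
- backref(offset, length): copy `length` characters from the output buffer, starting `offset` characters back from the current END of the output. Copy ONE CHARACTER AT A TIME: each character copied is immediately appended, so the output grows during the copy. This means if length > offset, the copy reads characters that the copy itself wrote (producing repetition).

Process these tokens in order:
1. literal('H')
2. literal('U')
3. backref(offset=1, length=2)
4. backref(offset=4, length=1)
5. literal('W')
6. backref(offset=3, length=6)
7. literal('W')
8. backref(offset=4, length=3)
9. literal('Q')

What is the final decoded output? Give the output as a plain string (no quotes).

Token 1: literal('H'). Output: "H"
Token 2: literal('U'). Output: "HU"
Token 3: backref(off=1, len=2) (overlapping!). Copied 'UU' from pos 1. Output: "HUUU"
Token 4: backref(off=4, len=1). Copied 'H' from pos 0. Output: "HUUUH"
Token 5: literal('W'). Output: "HUUUHW"
Token 6: backref(off=3, len=6) (overlapping!). Copied 'UHWUHW' from pos 3. Output: "HUUUHWUHWUHW"
Token 7: literal('W'). Output: "HUUUHWUHWUHWW"
Token 8: backref(off=4, len=3). Copied 'UHW' from pos 9. Output: "HUUUHWUHWUHWWUHW"
Token 9: literal('Q'). Output: "HUUUHWUHWUHWWUHWQ"

Answer: HUUUHWUHWUHWWUHWQ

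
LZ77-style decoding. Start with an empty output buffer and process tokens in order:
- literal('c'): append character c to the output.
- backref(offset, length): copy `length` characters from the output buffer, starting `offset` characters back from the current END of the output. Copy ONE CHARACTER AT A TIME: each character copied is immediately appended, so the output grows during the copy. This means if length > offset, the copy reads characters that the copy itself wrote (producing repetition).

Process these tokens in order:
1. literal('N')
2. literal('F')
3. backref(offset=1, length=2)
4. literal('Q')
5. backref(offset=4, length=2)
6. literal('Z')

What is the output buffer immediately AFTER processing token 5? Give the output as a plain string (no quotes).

Answer: NFFFQFF

Derivation:
Token 1: literal('N'). Output: "N"
Token 2: literal('F'). Output: "NF"
Token 3: backref(off=1, len=2) (overlapping!). Copied 'FF' from pos 1. Output: "NFFF"
Token 4: literal('Q'). Output: "NFFFQ"
Token 5: backref(off=4, len=2). Copied 'FF' from pos 1. Output: "NFFFQFF"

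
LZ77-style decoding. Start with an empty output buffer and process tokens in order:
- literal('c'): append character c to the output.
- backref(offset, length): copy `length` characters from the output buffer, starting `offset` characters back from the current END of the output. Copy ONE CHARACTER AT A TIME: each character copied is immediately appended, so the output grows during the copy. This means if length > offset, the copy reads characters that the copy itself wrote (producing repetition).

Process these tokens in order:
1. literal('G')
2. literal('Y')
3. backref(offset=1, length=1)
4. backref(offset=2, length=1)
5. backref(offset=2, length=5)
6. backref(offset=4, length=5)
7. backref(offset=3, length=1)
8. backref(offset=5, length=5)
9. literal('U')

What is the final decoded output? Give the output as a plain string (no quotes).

Token 1: literal('G'). Output: "G"
Token 2: literal('Y'). Output: "GY"
Token 3: backref(off=1, len=1). Copied 'Y' from pos 1. Output: "GYY"
Token 4: backref(off=2, len=1). Copied 'Y' from pos 1. Output: "GYYY"
Token 5: backref(off=2, len=5) (overlapping!). Copied 'YYYYY' from pos 2. Output: "GYYYYYYYY"
Token 6: backref(off=4, len=5) (overlapping!). Copied 'YYYYY' from pos 5. Output: "GYYYYYYYYYYYYY"
Token 7: backref(off=3, len=1). Copied 'Y' from pos 11. Output: "GYYYYYYYYYYYYYY"
Token 8: backref(off=5, len=5). Copied 'YYYYY' from pos 10. Output: "GYYYYYYYYYYYYYYYYYYY"
Token 9: literal('U'). Output: "GYYYYYYYYYYYYYYYYYYYU"

Answer: GYYYYYYYYYYYYYYYYYYYU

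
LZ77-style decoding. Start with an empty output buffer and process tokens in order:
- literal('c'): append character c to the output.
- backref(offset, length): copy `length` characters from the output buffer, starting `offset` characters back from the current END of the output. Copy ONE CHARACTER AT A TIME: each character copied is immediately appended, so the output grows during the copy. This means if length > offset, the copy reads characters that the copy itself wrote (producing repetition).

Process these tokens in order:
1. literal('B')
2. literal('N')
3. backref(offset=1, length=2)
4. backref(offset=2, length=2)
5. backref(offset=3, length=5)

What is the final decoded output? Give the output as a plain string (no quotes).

Answer: BNNNNNNNNNN

Derivation:
Token 1: literal('B'). Output: "B"
Token 2: literal('N'). Output: "BN"
Token 3: backref(off=1, len=2) (overlapping!). Copied 'NN' from pos 1. Output: "BNNN"
Token 4: backref(off=2, len=2). Copied 'NN' from pos 2. Output: "BNNNNN"
Token 5: backref(off=3, len=5) (overlapping!). Copied 'NNNNN' from pos 3. Output: "BNNNNNNNNNN"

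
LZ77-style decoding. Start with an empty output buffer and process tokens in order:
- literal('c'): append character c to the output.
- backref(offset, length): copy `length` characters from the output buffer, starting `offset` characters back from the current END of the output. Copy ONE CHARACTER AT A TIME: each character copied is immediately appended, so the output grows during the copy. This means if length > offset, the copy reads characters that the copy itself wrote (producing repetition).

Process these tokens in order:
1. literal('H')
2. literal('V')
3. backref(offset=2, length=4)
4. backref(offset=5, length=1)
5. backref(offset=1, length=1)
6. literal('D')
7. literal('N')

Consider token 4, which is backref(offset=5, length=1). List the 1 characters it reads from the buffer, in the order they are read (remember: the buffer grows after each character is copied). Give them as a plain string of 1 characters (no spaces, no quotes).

Token 1: literal('H'). Output: "H"
Token 2: literal('V'). Output: "HV"
Token 3: backref(off=2, len=4) (overlapping!). Copied 'HVHV' from pos 0. Output: "HVHVHV"
Token 4: backref(off=5, len=1). Buffer before: "HVHVHV" (len 6)
  byte 1: read out[1]='V', append. Buffer now: "HVHVHVV"

Answer: V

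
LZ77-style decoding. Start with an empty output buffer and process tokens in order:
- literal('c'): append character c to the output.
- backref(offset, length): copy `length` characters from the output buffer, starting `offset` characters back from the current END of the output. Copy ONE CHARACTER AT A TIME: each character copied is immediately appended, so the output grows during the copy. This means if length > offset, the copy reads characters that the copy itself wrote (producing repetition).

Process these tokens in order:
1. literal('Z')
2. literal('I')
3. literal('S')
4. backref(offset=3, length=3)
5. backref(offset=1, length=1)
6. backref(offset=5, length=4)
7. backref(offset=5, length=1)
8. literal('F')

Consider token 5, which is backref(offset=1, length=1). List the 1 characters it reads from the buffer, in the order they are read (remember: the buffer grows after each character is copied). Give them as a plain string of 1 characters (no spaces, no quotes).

Token 1: literal('Z'). Output: "Z"
Token 2: literal('I'). Output: "ZI"
Token 3: literal('S'). Output: "ZIS"
Token 4: backref(off=3, len=3). Copied 'ZIS' from pos 0. Output: "ZISZIS"
Token 5: backref(off=1, len=1). Buffer before: "ZISZIS" (len 6)
  byte 1: read out[5]='S', append. Buffer now: "ZISZISS"

Answer: S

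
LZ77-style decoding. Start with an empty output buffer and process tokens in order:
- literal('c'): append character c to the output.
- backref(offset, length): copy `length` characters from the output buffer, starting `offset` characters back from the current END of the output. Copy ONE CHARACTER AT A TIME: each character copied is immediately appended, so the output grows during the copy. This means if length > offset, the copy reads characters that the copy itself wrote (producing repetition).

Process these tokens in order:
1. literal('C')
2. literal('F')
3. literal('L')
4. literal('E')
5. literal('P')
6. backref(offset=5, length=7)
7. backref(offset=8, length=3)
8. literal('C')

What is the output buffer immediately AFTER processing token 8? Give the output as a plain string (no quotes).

Answer: CFLEPCFLEPCFPCFC

Derivation:
Token 1: literal('C'). Output: "C"
Token 2: literal('F'). Output: "CF"
Token 3: literal('L'). Output: "CFL"
Token 4: literal('E'). Output: "CFLE"
Token 5: literal('P'). Output: "CFLEP"
Token 6: backref(off=5, len=7) (overlapping!). Copied 'CFLEPCF' from pos 0. Output: "CFLEPCFLEPCF"
Token 7: backref(off=8, len=3). Copied 'PCF' from pos 4. Output: "CFLEPCFLEPCFPCF"
Token 8: literal('C'). Output: "CFLEPCFLEPCFPCFC"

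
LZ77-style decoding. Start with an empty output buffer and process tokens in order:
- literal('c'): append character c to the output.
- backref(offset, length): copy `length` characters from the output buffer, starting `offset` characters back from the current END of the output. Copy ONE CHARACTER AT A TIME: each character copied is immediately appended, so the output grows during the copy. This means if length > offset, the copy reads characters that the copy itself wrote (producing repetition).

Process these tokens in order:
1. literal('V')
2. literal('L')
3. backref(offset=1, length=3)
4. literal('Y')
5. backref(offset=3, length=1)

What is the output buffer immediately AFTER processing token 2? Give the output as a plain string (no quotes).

Token 1: literal('V'). Output: "V"
Token 2: literal('L'). Output: "VL"

Answer: VL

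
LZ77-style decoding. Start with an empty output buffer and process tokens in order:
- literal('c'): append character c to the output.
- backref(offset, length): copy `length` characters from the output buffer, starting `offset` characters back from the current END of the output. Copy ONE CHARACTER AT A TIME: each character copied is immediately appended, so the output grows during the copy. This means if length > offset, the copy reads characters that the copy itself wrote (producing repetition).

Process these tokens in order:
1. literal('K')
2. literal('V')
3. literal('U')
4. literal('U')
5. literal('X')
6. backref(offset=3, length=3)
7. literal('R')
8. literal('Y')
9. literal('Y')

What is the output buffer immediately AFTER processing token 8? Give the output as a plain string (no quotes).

Token 1: literal('K'). Output: "K"
Token 2: literal('V'). Output: "KV"
Token 3: literal('U'). Output: "KVU"
Token 4: literal('U'). Output: "KVUU"
Token 5: literal('X'). Output: "KVUUX"
Token 6: backref(off=3, len=3). Copied 'UUX' from pos 2. Output: "KVUUXUUX"
Token 7: literal('R'). Output: "KVUUXUUXR"
Token 8: literal('Y'). Output: "KVUUXUUXRY"

Answer: KVUUXUUXRY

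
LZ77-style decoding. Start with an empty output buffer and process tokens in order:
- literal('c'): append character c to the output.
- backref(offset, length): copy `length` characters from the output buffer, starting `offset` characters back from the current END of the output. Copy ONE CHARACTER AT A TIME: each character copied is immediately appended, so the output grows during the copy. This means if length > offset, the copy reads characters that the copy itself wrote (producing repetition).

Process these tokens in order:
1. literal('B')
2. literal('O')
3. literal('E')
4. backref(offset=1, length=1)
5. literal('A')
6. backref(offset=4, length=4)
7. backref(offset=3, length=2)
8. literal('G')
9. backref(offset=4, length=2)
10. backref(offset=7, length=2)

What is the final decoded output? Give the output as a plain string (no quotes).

Token 1: literal('B'). Output: "B"
Token 2: literal('O'). Output: "BO"
Token 3: literal('E'). Output: "BOE"
Token 4: backref(off=1, len=1). Copied 'E' from pos 2. Output: "BOEE"
Token 5: literal('A'). Output: "BOEEA"
Token 6: backref(off=4, len=4). Copied 'OEEA' from pos 1. Output: "BOEEAOEEA"
Token 7: backref(off=3, len=2). Copied 'EE' from pos 6. Output: "BOEEAOEEAEE"
Token 8: literal('G'). Output: "BOEEAOEEAEEG"
Token 9: backref(off=4, len=2). Copied 'AE' from pos 8. Output: "BOEEAOEEAEEGAE"
Token 10: backref(off=7, len=2). Copied 'EA' from pos 7. Output: "BOEEAOEEAEEGAEEA"

Answer: BOEEAOEEAEEGAEEA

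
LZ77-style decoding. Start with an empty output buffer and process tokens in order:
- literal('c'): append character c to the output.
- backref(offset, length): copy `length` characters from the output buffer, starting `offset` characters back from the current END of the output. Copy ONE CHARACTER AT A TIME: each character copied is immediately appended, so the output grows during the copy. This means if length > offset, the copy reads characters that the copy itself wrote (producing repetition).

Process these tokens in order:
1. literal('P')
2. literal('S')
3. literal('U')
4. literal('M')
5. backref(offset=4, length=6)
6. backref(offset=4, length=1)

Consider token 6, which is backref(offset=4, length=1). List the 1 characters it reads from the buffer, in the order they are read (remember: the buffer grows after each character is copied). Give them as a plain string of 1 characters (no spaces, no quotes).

Token 1: literal('P'). Output: "P"
Token 2: literal('S'). Output: "PS"
Token 3: literal('U'). Output: "PSU"
Token 4: literal('M'). Output: "PSUM"
Token 5: backref(off=4, len=6) (overlapping!). Copied 'PSUMPS' from pos 0. Output: "PSUMPSUMPS"
Token 6: backref(off=4, len=1). Buffer before: "PSUMPSUMPS" (len 10)
  byte 1: read out[6]='U', append. Buffer now: "PSUMPSUMPSU"

Answer: U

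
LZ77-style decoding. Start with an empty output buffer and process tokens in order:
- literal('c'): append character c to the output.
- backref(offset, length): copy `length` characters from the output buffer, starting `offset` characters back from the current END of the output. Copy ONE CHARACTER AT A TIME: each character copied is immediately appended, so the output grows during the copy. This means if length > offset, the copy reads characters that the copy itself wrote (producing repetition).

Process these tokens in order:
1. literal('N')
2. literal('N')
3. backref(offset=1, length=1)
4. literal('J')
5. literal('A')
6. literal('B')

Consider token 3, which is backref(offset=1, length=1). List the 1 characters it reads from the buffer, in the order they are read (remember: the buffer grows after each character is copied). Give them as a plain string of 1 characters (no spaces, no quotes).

Answer: N

Derivation:
Token 1: literal('N'). Output: "N"
Token 2: literal('N'). Output: "NN"
Token 3: backref(off=1, len=1). Buffer before: "NN" (len 2)
  byte 1: read out[1]='N', append. Buffer now: "NNN"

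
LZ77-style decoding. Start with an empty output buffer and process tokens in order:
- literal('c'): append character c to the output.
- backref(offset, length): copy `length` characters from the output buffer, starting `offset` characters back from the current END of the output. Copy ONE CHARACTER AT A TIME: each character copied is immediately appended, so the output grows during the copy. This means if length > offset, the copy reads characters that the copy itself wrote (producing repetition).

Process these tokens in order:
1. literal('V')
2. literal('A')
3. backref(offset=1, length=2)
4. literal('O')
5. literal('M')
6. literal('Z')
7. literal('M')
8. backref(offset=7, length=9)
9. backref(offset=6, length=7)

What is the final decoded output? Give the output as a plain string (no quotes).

Answer: VAAAOMZMAAAOMZMAAOMZMAAO

Derivation:
Token 1: literal('V'). Output: "V"
Token 2: literal('A'). Output: "VA"
Token 3: backref(off=1, len=2) (overlapping!). Copied 'AA' from pos 1. Output: "VAAA"
Token 4: literal('O'). Output: "VAAAO"
Token 5: literal('M'). Output: "VAAAOM"
Token 6: literal('Z'). Output: "VAAAOMZ"
Token 7: literal('M'). Output: "VAAAOMZM"
Token 8: backref(off=7, len=9) (overlapping!). Copied 'AAAOMZMAA' from pos 1. Output: "VAAAOMZMAAAOMZMAA"
Token 9: backref(off=6, len=7) (overlapping!). Copied 'OMZMAAO' from pos 11. Output: "VAAAOMZMAAAOMZMAAOMZMAAO"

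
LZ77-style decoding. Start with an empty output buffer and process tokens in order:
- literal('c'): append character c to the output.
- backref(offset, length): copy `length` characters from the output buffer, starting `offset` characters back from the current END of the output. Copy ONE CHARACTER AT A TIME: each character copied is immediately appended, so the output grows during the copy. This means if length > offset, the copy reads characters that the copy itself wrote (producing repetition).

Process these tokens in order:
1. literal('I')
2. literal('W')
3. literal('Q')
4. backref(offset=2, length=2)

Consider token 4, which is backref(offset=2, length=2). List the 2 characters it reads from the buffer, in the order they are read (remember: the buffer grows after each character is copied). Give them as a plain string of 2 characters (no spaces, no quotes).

Answer: WQ

Derivation:
Token 1: literal('I'). Output: "I"
Token 2: literal('W'). Output: "IW"
Token 3: literal('Q'). Output: "IWQ"
Token 4: backref(off=2, len=2). Buffer before: "IWQ" (len 3)
  byte 1: read out[1]='W', append. Buffer now: "IWQW"
  byte 2: read out[2]='Q', append. Buffer now: "IWQWQ"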